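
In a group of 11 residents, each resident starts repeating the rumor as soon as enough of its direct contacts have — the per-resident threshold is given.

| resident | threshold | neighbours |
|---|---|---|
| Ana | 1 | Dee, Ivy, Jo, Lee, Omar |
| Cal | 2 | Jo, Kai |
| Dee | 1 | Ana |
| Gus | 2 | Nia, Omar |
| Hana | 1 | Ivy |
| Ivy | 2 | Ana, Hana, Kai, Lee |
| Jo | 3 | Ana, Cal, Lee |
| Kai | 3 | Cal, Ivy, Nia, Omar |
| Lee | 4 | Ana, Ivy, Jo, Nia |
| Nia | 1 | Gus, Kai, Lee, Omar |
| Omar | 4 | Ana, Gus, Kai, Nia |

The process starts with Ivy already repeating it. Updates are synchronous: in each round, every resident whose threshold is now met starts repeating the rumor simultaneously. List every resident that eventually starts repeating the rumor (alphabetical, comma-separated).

Round 1 — Ivy starts repeating the rumor (initial).
Round 2 — checking thresholds:
  Ana: 1 of 5 neighbours ≥ 1, starts repeating the rumor.
  Hana: 1 of 1 neighbours ≥ 1, starts repeating the rumor.
  Kai: 1 of 4 neighbours < 3, below threshold.
  Lee: 1 of 4 neighbours < 4, below threshold.
Round 3 — checking thresholds:
  Dee: 1 of 1 neighbours ≥ 1, starts repeating the rumor.
  Jo: 1 of 3 neighbours < 3, below threshold.
  Kai: 1 of 4 neighbours < 3, below threshold.
  Lee: 2 of 4 neighbours < 4, below threshold.
  Omar: 1 of 4 neighbours < 4, below threshold.
Round 4 — no new spreads; cascade stops.

Ana, Dee, Hana, Ivy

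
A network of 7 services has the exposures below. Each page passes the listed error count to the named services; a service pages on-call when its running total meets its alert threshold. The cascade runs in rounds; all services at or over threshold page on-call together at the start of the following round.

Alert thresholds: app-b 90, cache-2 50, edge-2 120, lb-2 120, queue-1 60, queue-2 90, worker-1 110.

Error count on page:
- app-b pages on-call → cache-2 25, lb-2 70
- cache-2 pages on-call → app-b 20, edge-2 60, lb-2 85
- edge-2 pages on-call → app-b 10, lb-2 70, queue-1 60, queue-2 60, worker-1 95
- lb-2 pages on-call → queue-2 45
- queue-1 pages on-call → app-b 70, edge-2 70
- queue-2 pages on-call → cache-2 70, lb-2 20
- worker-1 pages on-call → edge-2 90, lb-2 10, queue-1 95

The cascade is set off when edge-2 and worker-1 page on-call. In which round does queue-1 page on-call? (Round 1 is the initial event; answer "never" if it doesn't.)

Round 1 — edge-2, worker-1 page on-call (initial).
  app-b: +10 → 10 < 90
  lb-2: +70+10 → 80 < 120
  queue-1: +60+95 → 155 ≥ 60
  queue-2: +60 → 60 < 90
Round 2 — queue-1 pages on-call.
  app-b: +70 → 80 < 90
No further pages.

2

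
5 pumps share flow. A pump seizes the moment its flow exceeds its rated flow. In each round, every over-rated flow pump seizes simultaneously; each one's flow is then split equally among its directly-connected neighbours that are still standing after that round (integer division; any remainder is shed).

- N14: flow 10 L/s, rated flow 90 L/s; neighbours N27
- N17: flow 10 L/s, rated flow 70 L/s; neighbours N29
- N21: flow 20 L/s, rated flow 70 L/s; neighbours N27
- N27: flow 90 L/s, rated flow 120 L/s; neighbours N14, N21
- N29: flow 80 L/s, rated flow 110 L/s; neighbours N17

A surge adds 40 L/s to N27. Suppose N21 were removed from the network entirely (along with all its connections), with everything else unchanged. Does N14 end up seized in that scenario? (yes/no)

yes

With N21 removed:
Round 1 — N27 at 130 > 120. N27 seizes.
  N27 sheds 130 L/s to N14: 130 each.
    N14: 10+130 = 140 > 90
Round 2 — N14 seizes.
  N14 sheds 140 L/s: no online neighbours, lost.
No further seizures.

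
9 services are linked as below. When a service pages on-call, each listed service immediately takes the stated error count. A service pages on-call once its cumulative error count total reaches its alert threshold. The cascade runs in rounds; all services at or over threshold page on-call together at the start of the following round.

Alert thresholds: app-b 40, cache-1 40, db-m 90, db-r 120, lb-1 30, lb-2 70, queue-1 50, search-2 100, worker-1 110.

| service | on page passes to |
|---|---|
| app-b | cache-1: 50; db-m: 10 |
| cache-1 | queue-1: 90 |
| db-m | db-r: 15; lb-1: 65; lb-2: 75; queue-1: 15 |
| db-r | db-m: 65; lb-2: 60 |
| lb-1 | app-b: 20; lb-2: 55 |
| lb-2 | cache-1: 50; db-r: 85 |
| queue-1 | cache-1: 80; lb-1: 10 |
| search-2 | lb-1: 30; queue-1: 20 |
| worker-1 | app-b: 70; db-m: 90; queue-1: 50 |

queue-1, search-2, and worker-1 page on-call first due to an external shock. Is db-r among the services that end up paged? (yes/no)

no

Round 1 — queue-1, search-2, worker-1 page on-call (initial).
  app-b: +70 → 70 ≥ 40
  cache-1: +80 → 80 ≥ 40
  db-m: +90 → 90 ≥ 90
  lb-1: +10+30 → 40 ≥ 30
Round 2 — app-b, cache-1, db-m, lb-1 page on-call.
  db-r: +15 → 15 < 120
  lb-2: +75+55 → 130 ≥ 70
Round 3 — lb-2 pages on-call.
  db-r: +85 → 100 < 120
No further pages.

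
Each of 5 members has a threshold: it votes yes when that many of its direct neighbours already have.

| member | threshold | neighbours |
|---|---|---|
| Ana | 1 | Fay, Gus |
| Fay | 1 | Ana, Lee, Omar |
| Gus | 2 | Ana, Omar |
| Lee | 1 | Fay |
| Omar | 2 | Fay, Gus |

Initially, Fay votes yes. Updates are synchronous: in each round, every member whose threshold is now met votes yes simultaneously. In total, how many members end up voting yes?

Round 1 — Fay votes yes (initial).
Round 2 — checking thresholds:
  Ana: 1 of 2 neighbours ≥ 1, votes yes.
  Lee: 1 of 1 neighbours ≥ 1, votes yes.
  Omar: 1 of 2 neighbours < 2, holds.
Round 3 — no new yes votes; cascade stops.

3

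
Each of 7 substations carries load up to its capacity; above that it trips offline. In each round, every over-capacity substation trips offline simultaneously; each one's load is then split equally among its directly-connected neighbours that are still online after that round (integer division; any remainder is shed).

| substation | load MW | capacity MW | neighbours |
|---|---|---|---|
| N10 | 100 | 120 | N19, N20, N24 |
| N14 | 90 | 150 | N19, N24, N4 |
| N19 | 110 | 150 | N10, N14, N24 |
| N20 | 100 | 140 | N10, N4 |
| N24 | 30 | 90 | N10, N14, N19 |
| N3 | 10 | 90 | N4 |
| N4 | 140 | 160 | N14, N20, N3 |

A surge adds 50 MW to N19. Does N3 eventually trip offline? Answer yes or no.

yes

Round 1 — N19 at 160 > 150. N19 trips offline.
  N19 sheds 160 MW to N10, N14, N24: 53 each (1 lost).
    N10: 100+53 = 153 > 120
    N14: 90+53 = 143 ≤ 150
    N24: 30+53 = 83 ≤ 90
Round 2 — N10 trips offline.
  N10 sheds 153 MW to N20, N24: 76 each (1 lost).
    N20: 100+76 = 176 > 140
    N24: 83+76 = 159 > 90
Round 3 — N20, N24 trip offline.
  N20 sheds 176 MW to N4: 176 each.
    N4: 140+176 = 316 > 160
  N24 sheds 159 MW to N14: 159 each.
    N14: 143+159 = 302 > 150
Round 4 — N14, N4 trip offline.
  N14 sheds 302 MW: no online neighbours, lost.
  N4 sheds 316 MW to N3: 316 each.
    N3: 10+316 = 326 > 90
Round 5 — N3 trips offline.
  N3 sheds 326 MW: no online neighbours, lost.
No further trips.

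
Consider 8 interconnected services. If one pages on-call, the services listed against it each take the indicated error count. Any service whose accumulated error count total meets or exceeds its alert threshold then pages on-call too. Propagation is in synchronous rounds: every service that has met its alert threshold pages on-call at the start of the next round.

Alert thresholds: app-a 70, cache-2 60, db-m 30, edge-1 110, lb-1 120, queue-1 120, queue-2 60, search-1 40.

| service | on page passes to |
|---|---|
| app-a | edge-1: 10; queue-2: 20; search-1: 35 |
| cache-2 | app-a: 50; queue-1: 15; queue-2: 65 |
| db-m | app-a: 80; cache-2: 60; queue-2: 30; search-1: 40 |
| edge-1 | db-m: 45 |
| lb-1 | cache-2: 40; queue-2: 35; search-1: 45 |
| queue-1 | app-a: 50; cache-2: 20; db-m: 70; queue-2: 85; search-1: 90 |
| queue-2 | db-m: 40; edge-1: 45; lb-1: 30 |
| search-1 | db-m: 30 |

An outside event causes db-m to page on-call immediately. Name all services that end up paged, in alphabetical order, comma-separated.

Round 1 — db-m pages on-call (initial).
  app-a: +80 → 80 ≥ 70
  cache-2: +60 → 60 ≥ 60
  queue-2: +30 → 30 < 60
  search-1: +40 → 40 ≥ 40
Round 2 — app-a, cache-2, search-1 page on-call.
  edge-1: +10 → 10 < 110
  queue-1: +15 → 15 < 120
  queue-2: +20+65 → 115 ≥ 60
Round 3 — queue-2 pages on-call.
  edge-1: +45 → 55 < 110
  lb-1: +30 → 30 < 120
No further pages.

app-a, cache-2, db-m, queue-2, search-1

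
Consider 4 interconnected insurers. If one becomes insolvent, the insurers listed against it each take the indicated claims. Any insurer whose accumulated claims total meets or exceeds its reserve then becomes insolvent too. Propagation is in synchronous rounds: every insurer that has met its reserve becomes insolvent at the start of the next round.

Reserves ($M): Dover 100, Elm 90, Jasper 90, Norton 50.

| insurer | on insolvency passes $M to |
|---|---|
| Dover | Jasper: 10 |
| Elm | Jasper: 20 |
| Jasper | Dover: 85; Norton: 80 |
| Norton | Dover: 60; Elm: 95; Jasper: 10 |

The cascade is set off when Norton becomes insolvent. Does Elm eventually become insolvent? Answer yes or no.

yes

Round 1 — Norton becomes insolvent (initial).
  Dover: +60 → 60 < 100
  Elm: +95 → 95 ≥ 90
  Jasper: +10 → 10 < 90
Round 2 — Elm becomes insolvent.
  Jasper: +20 → 30 < 90
No further insolvencies.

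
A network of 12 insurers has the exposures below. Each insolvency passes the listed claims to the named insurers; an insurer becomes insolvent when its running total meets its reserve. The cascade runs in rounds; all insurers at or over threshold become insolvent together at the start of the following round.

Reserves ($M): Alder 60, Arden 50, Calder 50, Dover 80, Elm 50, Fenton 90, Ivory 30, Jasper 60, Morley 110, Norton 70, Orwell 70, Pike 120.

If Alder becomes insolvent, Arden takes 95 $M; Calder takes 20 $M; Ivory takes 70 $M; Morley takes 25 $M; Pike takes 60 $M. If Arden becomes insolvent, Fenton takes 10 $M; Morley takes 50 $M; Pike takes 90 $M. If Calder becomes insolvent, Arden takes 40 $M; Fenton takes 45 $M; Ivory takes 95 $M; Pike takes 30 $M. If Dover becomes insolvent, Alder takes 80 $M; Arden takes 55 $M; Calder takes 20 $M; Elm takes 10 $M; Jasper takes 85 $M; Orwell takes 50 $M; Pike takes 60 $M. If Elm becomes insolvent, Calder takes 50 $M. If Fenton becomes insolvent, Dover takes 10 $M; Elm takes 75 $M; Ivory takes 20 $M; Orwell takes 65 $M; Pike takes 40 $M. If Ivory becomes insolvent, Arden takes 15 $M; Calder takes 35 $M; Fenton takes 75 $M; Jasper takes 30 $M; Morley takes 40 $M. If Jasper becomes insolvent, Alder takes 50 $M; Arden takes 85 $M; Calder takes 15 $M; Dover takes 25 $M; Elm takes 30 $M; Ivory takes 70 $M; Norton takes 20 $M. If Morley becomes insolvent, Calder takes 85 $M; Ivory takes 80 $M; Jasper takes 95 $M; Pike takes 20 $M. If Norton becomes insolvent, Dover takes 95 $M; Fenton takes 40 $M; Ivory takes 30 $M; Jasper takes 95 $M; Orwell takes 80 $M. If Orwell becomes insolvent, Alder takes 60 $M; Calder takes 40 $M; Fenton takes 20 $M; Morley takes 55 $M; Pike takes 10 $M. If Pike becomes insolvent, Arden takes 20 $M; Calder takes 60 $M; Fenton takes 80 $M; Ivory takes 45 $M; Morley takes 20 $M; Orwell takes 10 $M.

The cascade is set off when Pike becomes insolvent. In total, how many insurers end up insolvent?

10

Round 1 — Pike becomes insolvent (initial).
  Arden: +20 → 20 < 50
  Calder: +60 → 60 ≥ 50
  Fenton: +80 → 80 < 90
  Ivory: +45 → 45 ≥ 30
  Morley: +20 → 20 < 110
  Orwell: +10 → 10 < 70
Round 2 — Calder, Ivory become insolvent.
  Arden: +40+15 → 75 ≥ 50
  Fenton: +45+75 → 200 ≥ 90
  Jasper: +30 → 30 < 60
  Morley: +40 → 60 < 110
Round 3 — Arden, Fenton become insolvent.
  Dover: +10 → 10 < 80
  Elm: +75 → 75 ≥ 50
  Morley: +50 → 110 ≥ 110
  Orwell: +65 → 75 ≥ 70
Round 4 — Elm, Morley, Orwell become insolvent.
  Alder: +60 → 60 ≥ 60
  Jasper: +95 → 125 ≥ 60
Round 5 — Alder, Jasper become insolvent.
  Dover: +25 → 35 < 80
  Norton: +20 → 20 < 70
No further insolvencies.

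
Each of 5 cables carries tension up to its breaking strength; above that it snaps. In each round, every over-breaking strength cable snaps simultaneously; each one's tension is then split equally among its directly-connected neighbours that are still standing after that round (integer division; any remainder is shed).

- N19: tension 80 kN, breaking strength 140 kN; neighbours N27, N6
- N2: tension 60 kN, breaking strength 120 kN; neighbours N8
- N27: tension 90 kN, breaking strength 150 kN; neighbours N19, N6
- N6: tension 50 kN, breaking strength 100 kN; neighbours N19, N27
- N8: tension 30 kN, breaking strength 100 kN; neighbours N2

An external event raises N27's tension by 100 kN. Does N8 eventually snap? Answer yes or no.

no

Round 1 — N27 at 190 > 150. N27 snaps.
  N27 sheds 190 kN to N19, N6: 95 each.
    N19: 80+95 = 175 > 140
    N6: 50+95 = 145 > 100
Round 2 — N19, N6 snap.
  N19 sheds 175 kN: no online neighbours, lost.
  N6 sheds 145 kN: no online neighbours, lost.
No further breaks.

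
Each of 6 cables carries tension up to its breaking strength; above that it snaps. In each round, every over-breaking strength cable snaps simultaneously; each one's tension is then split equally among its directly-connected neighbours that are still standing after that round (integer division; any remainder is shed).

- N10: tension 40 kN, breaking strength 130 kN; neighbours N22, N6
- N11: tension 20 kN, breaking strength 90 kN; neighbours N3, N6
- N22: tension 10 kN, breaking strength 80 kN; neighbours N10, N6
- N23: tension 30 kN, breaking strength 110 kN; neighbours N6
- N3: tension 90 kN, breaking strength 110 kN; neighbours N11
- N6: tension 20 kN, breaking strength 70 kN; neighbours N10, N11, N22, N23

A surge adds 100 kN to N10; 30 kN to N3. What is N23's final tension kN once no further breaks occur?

75

Round 1 — N10 at 140 > 130; N3 at 120 > 110. N10, N3 snap.
  N10 sheds 140 kN to N22, N6: 70 each.
    N22: 10+70 = 80 ≤ 80
    N6: 20+70 = 90 > 70
  N3 sheds 120 kN to N11: 120 each.
    N11: 20+120 = 140 > 90
Round 2 — N11, N6 snap.
  N11 sheds 140 kN: no online neighbours, lost.
  N6 sheds 90 kN to N22, N23: 45 each.
    N22: 80+45 = 125 > 80
    N23: 30+45 = 75 ≤ 110
Round 3 — N22 snaps.
  N22 sheds 125 kN: no online neighbours, lost.
No further breaks.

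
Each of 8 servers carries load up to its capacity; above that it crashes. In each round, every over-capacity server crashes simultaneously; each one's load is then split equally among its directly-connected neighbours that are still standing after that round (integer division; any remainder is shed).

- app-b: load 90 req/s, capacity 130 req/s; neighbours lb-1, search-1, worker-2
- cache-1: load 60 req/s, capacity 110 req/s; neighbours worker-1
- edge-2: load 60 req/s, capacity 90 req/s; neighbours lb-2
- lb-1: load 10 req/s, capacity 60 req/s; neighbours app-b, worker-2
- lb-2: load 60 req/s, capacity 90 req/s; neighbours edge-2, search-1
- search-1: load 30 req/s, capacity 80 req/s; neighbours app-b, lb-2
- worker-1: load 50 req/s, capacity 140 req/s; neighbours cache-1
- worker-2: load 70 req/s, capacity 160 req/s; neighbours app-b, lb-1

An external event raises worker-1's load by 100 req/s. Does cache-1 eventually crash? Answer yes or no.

Round 1 — worker-1 at 150 > 140. worker-1 crashes.
  worker-1 sheds 150 req/s to cache-1: 150 each.
    cache-1: 60+150 = 210 > 110
Round 2 — cache-1 crashes.
  cache-1 sheds 210 req/s: no online neighbours, lost.
No further crashes.

yes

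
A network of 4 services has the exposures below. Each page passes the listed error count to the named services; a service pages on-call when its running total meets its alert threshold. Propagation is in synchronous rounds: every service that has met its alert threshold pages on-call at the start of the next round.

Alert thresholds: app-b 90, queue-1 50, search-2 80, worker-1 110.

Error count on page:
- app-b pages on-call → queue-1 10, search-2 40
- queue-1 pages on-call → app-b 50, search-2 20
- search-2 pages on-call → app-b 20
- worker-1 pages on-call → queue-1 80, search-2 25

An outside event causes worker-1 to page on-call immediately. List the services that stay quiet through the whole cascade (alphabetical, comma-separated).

app-b, search-2

Round 1 — worker-1 pages on-call (initial).
  queue-1: +80 → 80 ≥ 50
  search-2: +25 → 25 < 80
Round 2 — queue-1 pages on-call.
  app-b: +50 → 50 < 90
  search-2: +20 → 45 < 80
No further pages.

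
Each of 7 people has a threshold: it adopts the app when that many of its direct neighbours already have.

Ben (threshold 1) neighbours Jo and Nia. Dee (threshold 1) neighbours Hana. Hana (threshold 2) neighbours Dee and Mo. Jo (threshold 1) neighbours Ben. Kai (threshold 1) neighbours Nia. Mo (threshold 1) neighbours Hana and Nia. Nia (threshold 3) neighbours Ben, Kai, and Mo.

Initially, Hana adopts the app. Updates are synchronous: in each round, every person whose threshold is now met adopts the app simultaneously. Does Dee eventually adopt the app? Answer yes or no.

Round 1 — Hana adopts the app (initial).
Round 2 — checking thresholds:
  Dee: 1 of 1 neighbours ≥ 1, adopts the app.
  Mo: 1 of 2 neighbours ≥ 1, adopts the app.
Round 3 — no new adoptions; cascade stops.

yes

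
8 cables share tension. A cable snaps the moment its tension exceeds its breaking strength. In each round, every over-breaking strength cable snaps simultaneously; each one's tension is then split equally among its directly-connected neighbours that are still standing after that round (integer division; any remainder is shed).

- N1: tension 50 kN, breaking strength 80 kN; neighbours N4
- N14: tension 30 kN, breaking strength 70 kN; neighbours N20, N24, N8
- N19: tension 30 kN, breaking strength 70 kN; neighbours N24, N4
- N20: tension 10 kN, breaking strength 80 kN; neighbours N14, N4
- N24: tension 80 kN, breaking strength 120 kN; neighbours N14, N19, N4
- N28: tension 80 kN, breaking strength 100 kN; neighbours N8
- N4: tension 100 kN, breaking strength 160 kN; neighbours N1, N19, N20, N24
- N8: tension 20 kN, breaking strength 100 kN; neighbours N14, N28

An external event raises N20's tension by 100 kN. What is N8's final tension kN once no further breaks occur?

Round 1 — N20 at 110 > 80. N20 snaps.
  N20 sheds 110 kN to N14, N4: 55 each.
    N14: 30+55 = 85 > 70
    N4: 100+55 = 155 ≤ 160
Round 2 — N14 snaps.
  N14 sheds 85 kN to N24, N8: 42 each (1 lost).
    N24: 80+42 = 122 > 120
    N8: 20+42 = 62 ≤ 100
Round 3 — N24 snaps.
  N24 sheds 122 kN to N19, N4: 61 each.
    N19: 30+61 = 91 > 70
    N4: 155+61 = 216 > 160
Round 4 — N19, N4 snap.
  N19 sheds 91 kN: no online neighbours, lost.
  N4 sheds 216 kN to N1: 216 each.
    N1: 50+216 = 266 > 80
Round 5 — N1 snaps.
  N1 sheds 266 kN: no online neighbours, lost.
No further breaks.

62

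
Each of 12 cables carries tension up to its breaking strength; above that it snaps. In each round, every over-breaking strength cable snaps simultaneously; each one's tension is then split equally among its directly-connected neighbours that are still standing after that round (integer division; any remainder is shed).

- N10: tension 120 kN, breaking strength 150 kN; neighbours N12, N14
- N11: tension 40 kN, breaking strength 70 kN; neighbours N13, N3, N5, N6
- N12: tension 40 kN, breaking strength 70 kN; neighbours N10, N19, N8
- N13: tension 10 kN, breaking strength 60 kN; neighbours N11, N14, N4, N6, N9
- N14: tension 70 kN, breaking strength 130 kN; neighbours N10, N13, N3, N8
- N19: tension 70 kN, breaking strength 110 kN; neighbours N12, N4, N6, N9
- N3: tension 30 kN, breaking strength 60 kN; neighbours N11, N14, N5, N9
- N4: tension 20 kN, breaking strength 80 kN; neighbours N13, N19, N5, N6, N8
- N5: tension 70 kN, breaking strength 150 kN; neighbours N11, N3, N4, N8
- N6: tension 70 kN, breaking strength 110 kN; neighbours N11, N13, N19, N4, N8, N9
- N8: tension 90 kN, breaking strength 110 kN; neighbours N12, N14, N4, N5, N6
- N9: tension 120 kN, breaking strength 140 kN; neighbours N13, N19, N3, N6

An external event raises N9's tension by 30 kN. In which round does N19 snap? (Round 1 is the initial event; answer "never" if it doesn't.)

never

Round 1 — N9 at 150 > 140. N9 snaps.
  N9 sheds 150 kN to N13, N19, N3, N6: 37 each (2 lost).
    N13: 10+37 = 47 ≤ 60
    N19: 70+37 = 107 ≤ 110
    N3: 30+37 = 67 > 60
    N6: 70+37 = 107 ≤ 110
Round 2 — N3 snaps.
  N3 sheds 67 kN to N11, N14, N5: 22 each (1 lost).
    N11: 40+22 = 62 ≤ 70
    N14: 70+22 = 92 ≤ 130
    N5: 70+22 = 92 ≤ 150
No further breaks.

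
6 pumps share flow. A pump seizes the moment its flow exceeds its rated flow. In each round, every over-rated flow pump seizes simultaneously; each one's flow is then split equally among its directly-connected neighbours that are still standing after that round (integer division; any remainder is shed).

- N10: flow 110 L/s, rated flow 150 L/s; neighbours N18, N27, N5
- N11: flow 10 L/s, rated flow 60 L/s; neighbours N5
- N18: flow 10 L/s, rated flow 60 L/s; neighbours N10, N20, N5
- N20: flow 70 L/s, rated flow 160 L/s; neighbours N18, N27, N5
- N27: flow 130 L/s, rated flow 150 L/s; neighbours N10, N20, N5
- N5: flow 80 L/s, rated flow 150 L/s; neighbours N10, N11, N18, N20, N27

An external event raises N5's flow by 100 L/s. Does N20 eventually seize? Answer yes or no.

yes

Round 1 — N5 at 180 > 150. N5 seizes.
  N5 sheds 180 L/s to N10, N11, N18, N20, N27: 36 each.
    N10: 110+36 = 146 ≤ 150
    N11: 10+36 = 46 ≤ 60
    N18: 10+36 = 46 ≤ 60
    N20: 70+36 = 106 ≤ 160
    N27: 130+36 = 166 > 150
Round 2 — N27 seizes.
  N27 sheds 166 L/s to N10, N20: 83 each.
    N10: 146+83 = 229 > 150
    N20: 106+83 = 189 > 160
Round 3 — N10, N20 seize.
  N10 sheds 229 L/s to N18: 229 each.
    N18: 46+229 = 275 > 60
  N20 sheds 189 L/s to N18: 189 each.
    N18: 275+189 = 464 > 60
Round 4 — N18 seizes.
  N18 sheds 464 L/s: no online neighbours, lost.
No further seizures.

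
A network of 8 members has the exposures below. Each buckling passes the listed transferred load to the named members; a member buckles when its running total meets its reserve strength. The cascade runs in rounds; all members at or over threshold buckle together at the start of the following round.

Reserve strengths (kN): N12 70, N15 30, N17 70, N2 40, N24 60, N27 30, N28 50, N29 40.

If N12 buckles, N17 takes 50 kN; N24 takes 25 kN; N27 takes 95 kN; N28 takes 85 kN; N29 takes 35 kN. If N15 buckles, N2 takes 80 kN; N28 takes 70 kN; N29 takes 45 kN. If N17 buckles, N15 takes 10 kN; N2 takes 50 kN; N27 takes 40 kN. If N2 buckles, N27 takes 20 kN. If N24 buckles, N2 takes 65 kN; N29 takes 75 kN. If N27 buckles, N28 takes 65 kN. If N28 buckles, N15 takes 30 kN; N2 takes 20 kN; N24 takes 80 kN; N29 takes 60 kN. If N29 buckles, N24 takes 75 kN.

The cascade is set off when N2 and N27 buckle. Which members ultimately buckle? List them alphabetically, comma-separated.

Round 1 — N2, N27 buckle (initial).
  N28: +65 → 65 ≥ 50
Round 2 — N28 buckles.
  N15: +30 → 30 ≥ 30
  N24: +80 → 80 ≥ 60
  N29: +60 → 60 ≥ 40
Round 3 — N15, N24, N29 buckle.
No further bucklings.

N15, N2, N24, N27, N28, N29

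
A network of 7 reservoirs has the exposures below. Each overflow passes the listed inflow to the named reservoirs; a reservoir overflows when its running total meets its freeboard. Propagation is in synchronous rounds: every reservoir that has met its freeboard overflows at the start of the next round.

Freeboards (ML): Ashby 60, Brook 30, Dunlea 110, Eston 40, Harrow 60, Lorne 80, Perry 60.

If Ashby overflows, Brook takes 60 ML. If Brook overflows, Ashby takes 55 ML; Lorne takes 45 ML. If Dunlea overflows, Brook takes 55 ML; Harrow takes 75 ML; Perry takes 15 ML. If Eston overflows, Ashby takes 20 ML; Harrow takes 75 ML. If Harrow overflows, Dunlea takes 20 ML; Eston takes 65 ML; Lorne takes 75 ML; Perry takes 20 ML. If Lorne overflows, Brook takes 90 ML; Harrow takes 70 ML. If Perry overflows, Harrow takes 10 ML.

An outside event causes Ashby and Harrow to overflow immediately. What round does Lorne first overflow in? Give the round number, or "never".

Round 1 — Ashby, Harrow overflow (initial).
  Brook: +60 → 60 ≥ 30
  Dunlea: +20 → 20 < 110
  Eston: +65 → 65 ≥ 40
  Lorne: +75 → 75 < 80
  Perry: +20 → 20 < 60
Round 2 — Brook, Eston overflow.
  Lorne: +45 → 120 ≥ 80
Round 3 — Lorne overflows.
No further overflows.

3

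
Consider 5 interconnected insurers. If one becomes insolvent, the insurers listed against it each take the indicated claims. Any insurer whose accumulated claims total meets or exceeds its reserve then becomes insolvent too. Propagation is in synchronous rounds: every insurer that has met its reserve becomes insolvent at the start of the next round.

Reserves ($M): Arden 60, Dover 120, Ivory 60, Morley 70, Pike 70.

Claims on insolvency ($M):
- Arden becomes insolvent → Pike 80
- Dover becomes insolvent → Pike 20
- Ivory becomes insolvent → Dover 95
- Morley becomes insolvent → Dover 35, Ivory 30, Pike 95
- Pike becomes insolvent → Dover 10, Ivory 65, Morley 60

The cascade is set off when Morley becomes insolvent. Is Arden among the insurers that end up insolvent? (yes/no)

Round 1 — Morley becomes insolvent (initial).
  Dover: +35 → 35 < 120
  Ivory: +30 → 30 < 60
  Pike: +95 → 95 ≥ 70
Round 2 — Pike becomes insolvent.
  Dover: +10 → 45 < 120
  Ivory: +65 → 95 ≥ 60
Round 3 — Ivory becomes insolvent.
  Dover: +95 → 140 ≥ 120
Round 4 — Dover becomes insolvent.
No further insolvencies.

no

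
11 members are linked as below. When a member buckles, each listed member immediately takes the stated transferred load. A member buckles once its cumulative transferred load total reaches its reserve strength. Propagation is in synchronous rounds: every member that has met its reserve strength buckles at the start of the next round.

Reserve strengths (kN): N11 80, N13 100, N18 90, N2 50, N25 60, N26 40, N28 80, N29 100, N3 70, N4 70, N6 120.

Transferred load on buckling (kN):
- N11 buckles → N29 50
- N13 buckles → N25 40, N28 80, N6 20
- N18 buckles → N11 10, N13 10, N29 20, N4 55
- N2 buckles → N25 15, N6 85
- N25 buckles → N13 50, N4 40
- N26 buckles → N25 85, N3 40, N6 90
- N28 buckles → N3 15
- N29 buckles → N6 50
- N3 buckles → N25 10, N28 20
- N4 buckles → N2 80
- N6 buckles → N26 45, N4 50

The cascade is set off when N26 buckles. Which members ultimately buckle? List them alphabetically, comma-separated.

N25, N26

Round 1 — N26 buckles (initial).
  N25: +85 → 85 ≥ 60
  N3: +40 → 40 < 70
  N6: +90 → 90 < 120
Round 2 — N25 buckles.
  N13: +50 → 50 < 100
  N4: +40 → 40 < 70
No further bucklings.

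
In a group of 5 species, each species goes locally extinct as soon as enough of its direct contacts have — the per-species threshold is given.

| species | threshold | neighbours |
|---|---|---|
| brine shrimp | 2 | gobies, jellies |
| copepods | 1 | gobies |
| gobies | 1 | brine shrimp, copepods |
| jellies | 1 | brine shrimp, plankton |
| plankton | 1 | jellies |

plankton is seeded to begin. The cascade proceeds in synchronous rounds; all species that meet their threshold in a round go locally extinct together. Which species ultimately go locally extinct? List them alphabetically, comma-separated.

Round 1 — plankton goes locally extinct (initial).
Round 2 — checking thresholds:
  jellies: 1 of 2 neighbours ≥ 1, goes locally extinct.
Round 3 — no new extinctions; cascade stops.

jellies, plankton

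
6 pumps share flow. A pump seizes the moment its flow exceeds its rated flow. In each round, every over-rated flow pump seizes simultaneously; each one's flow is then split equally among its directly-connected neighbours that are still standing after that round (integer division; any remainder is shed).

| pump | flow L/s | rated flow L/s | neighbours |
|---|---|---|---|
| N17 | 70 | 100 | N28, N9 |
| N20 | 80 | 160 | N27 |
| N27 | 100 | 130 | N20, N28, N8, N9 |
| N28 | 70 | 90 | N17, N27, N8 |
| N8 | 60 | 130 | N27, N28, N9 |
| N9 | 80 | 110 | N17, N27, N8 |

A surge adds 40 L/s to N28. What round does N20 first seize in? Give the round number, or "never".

Round 1 — N28 at 110 > 90. N28 seizes.
  N28 sheds 110 L/s to N17, N27, N8: 36 each (2 lost).
    N17: 70+36 = 106 > 100
    N27: 100+36 = 136 > 130
    N8: 60+36 = 96 ≤ 130
Round 2 — N17, N27 seize.
  N17 sheds 106 L/s to N9: 106 each.
    N9: 80+106 = 186 > 110
  N27 sheds 136 L/s to N20, N8, N9: 45 each (1 lost).
    N20: 80+45 = 125 ≤ 160
    N8: 96+45 = 141 > 130
    N9: 186+45 = 231 > 110
Round 3 — N8, N9 seize.
  N8 sheds 141 L/s: no online neighbours, lost.
  N9 sheds 231 L/s: no online neighbours, lost.
No further seizures.

never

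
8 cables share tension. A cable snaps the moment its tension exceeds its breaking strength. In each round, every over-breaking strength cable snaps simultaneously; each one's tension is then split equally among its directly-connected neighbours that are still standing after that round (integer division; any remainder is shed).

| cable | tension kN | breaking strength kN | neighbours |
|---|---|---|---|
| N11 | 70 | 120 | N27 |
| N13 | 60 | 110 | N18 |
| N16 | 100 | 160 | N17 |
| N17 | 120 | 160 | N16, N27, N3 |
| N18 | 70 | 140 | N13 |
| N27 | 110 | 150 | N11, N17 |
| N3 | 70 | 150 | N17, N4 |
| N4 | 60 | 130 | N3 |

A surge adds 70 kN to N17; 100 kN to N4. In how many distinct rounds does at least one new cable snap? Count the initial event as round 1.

Round 1 — N17 at 190 > 160; N4 at 160 > 130. N17, N4 snap.
  N17 sheds 190 kN to N16, N27, N3: 63 each (1 lost).
    N16: 100+63 = 163 > 160
    N27: 110+63 = 173 > 150
    N3: 70+63 = 133 ≤ 150
  N4 sheds 160 kN to N3: 160 each.
    N3: 133+160 = 293 > 150
Round 2 — N16, N27, N3 snap.
  N16 sheds 163 kN: no online neighbours, lost.
  N27 sheds 173 kN to N11: 173 each.
    N11: 70+173 = 243 > 120
  N3 sheds 293 kN: no online neighbours, lost.
Round 3 — N11 snaps.
  N11 sheds 243 kN: no online neighbours, lost.
No further breaks.

3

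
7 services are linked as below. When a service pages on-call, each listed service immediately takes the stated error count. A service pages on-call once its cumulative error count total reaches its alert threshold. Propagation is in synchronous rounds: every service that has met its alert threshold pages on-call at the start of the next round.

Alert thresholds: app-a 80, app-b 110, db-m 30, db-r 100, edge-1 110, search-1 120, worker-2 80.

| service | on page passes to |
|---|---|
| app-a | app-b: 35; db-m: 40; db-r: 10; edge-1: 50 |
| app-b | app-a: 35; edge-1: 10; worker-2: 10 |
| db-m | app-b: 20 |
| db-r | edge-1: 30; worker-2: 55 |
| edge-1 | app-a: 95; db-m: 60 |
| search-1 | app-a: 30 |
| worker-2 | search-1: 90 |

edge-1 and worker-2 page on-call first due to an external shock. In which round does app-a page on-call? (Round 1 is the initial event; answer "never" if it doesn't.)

2

Round 1 — edge-1, worker-2 page on-call (initial).
  app-a: +95 → 95 ≥ 80
  db-m: +60 → 60 ≥ 30
  search-1: +90 → 90 < 120
Round 2 — app-a, db-m page on-call.
  app-b: +35+20 → 55 < 110
  db-r: +10 → 10 < 100
No further pages.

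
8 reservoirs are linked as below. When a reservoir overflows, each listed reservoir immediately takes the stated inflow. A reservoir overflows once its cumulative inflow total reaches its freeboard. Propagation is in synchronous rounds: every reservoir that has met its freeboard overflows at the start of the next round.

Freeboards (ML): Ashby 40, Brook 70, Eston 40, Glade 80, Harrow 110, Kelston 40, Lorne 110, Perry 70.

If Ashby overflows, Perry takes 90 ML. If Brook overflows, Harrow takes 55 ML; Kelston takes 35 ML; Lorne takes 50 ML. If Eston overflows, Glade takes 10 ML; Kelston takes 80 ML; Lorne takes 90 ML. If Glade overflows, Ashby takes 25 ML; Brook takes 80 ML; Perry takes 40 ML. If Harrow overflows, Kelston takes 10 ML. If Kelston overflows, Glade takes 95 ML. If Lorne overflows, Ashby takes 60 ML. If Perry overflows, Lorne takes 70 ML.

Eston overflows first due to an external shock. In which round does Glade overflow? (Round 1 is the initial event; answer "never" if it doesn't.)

Round 1 — Eston overflows (initial).
  Glade: +10 → 10 < 80
  Kelston: +80 → 80 ≥ 40
  Lorne: +90 → 90 < 110
Round 2 — Kelston overflows.
  Glade: +95 → 105 ≥ 80
Round 3 — Glade overflows.
  Ashby: +25 → 25 < 40
  Brook: +80 → 80 ≥ 70
  Perry: +40 → 40 < 70
Round 4 — Brook overflows.
  Harrow: +55 → 55 < 110
  Lorne: +50 → 140 ≥ 110
Round 5 — Lorne overflows.
  Ashby: +60 → 85 ≥ 40
Round 6 — Ashby overflows.
  Perry: +90 → 130 ≥ 70
Round 7 — Perry overflows.
No further overflows.

3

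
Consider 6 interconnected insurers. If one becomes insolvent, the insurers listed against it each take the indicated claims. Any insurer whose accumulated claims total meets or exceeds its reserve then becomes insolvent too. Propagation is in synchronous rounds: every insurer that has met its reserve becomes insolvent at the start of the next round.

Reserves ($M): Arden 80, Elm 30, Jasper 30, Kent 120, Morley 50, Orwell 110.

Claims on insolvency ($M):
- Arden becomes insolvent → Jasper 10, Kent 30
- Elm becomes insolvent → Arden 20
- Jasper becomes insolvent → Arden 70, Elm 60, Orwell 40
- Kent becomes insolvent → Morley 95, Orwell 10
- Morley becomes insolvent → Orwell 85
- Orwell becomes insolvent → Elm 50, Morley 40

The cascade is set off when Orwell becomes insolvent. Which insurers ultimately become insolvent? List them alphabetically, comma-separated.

Elm, Orwell

Round 1 — Orwell becomes insolvent (initial).
  Elm: +50 → 50 ≥ 30
  Morley: +40 → 40 < 50
Round 2 — Elm becomes insolvent.
  Arden: +20 → 20 < 80
No further insolvencies.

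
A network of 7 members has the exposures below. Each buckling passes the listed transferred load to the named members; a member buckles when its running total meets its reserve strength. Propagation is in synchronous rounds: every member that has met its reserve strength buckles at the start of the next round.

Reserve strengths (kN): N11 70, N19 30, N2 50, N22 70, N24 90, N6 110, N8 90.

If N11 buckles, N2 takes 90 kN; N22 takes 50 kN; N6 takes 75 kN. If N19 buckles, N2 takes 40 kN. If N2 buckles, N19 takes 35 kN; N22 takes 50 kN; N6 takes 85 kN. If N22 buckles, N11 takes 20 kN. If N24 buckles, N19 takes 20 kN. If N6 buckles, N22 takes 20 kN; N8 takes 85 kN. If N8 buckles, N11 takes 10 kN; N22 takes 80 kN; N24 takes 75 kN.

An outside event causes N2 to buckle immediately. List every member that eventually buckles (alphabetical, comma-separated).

Round 1 — N2 buckles (initial).
  N19: +35 → 35 ≥ 30
  N22: +50 → 50 < 70
  N6: +85 → 85 < 110
Round 2 — N19 buckles.
No further bucklings.

N19, N2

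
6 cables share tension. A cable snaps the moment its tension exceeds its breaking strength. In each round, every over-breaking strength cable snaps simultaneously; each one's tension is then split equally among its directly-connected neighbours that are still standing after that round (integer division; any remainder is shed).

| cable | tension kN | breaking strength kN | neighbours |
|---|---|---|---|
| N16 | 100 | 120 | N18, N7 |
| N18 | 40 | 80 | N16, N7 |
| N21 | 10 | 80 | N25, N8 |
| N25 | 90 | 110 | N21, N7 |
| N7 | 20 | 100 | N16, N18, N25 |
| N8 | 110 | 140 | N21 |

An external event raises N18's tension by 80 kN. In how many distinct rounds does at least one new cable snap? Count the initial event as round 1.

6

Round 1 — N18 at 120 > 80. N18 snaps.
  N18 sheds 120 kN to N16, N7: 60 each.
    N16: 100+60 = 160 > 120
    N7: 20+60 = 80 ≤ 100
Round 2 — N16 snaps.
  N16 sheds 160 kN to N7: 160 each.
    N7: 80+160 = 240 > 100
Round 3 — N7 snaps.
  N7 sheds 240 kN to N25: 240 each.
    N25: 90+240 = 330 > 110
Round 4 — N25 snaps.
  N25 sheds 330 kN to N21: 330 each.
    N21: 10+330 = 340 > 80
Round 5 — N21 snaps.
  N21 sheds 340 kN to N8: 340 each.
    N8: 110+340 = 450 > 140
Round 6 — N8 snaps.
  N8 sheds 450 kN: no online neighbours, lost.
No further breaks.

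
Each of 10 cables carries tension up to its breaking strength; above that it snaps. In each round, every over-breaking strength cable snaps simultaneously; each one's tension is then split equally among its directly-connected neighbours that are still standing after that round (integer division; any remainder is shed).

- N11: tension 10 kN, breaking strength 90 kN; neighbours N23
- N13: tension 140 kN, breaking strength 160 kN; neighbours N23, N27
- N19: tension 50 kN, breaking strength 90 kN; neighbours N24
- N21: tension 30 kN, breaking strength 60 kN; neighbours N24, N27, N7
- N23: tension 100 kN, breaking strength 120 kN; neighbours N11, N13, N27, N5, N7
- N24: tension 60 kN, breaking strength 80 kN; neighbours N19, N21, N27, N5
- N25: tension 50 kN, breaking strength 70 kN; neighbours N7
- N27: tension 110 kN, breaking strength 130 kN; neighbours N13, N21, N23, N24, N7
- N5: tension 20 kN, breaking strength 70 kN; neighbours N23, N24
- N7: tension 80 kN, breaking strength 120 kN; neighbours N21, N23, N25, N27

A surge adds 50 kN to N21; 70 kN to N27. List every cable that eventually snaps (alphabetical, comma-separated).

Round 1 — N21 at 80 > 60; N27 at 180 > 130. N21, N27 snap.
  N21 sheds 80 kN to N24, N7: 40 each.
    N24: 60+40 = 100 > 80
    N7: 80+40 = 120 ≤ 120
  N27 sheds 180 kN to N13, N23, N24, N7: 45 each.
    N13: 140+45 = 185 > 160
    N23: 100+45 = 145 > 120
    N24: 100+45 = 145 > 80
    N7: 120+45 = 165 > 120
Round 2 — N13, N23, N24, N7 snap.
  N13 sheds 185 kN: no online neighbours, lost.
  N23 sheds 145 kN to N11, N5: 72 each (1 lost).
    N11: 10+72 = 82 ≤ 90
    N5: 20+72 = 92 > 70
  N24 sheds 145 kN to N19, N5: 72 each (1 lost).
    N19: 50+72 = 122 > 90
    N5: 92+72 = 164 > 70
  N7 sheds 165 kN to N25: 165 each.
    N25: 50+165 = 215 > 70
Round 3 — N19, N25, N5 snap.
  N19 sheds 122 kN: no online neighbours, lost.
  N25 sheds 215 kN: no online neighbours, lost.
  N5 sheds 164 kN: no online neighbours, lost.
No further breaks.

N13, N19, N21, N23, N24, N25, N27, N5, N7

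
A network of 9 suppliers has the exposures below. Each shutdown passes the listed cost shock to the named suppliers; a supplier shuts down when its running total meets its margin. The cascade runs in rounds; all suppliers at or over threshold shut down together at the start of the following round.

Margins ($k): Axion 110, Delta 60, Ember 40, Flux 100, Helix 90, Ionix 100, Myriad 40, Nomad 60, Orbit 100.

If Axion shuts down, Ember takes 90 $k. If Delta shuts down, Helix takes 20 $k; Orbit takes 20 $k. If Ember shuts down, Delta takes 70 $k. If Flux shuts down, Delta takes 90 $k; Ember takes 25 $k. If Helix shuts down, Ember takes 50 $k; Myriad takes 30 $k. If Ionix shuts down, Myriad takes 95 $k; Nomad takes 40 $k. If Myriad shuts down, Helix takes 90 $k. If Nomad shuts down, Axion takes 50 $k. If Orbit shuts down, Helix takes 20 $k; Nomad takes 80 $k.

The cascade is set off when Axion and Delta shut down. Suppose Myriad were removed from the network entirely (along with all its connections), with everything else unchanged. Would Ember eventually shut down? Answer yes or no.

yes

With Myriad removed:
Round 1 — Axion, Delta shut down (initial).
  Ember: +90 → 90 ≥ 40
  Helix: +20 → 20 < 90
  Orbit: +20 → 20 < 100
Round 2 — Ember shuts down.
No further shutdowns.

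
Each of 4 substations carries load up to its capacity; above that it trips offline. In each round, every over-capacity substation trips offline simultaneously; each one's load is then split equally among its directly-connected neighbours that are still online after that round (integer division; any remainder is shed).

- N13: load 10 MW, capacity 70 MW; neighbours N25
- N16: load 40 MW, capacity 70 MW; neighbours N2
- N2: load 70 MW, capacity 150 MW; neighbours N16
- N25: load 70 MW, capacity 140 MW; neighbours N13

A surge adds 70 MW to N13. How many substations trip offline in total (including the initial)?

2

Round 1 — N13 at 80 > 70. N13 trips offline.
  N13 sheds 80 MW to N25: 80 each.
    N25: 70+80 = 150 > 140
Round 2 — N25 trips offline.
  N25 sheds 150 MW: no online neighbours, lost.
No further trips.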